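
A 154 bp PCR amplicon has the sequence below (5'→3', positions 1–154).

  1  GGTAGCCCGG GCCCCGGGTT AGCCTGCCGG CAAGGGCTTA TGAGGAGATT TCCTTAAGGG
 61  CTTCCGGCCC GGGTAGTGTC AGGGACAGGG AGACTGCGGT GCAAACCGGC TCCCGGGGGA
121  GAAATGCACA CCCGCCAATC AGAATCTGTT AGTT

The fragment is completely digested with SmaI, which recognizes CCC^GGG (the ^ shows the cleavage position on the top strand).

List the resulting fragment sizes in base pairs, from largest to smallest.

55, 44, 40, 8, 7 bp

SmaI sites (CCCGGG) start at positions 6, 13, 68, 112.
SmaI cuts after base 3 of each site, so after positions 8, 15, 70, 114.
Linear molecule, 4 cuts → 5 fragments:
  1–8 → 8 bp
  9–15 → 7 bp
  16–70 → 55 bp
  71–114 → 44 bp
  115–154 → 40 bp
Sorted largest to smallest: 55, 44, 40, 8, 7 bp.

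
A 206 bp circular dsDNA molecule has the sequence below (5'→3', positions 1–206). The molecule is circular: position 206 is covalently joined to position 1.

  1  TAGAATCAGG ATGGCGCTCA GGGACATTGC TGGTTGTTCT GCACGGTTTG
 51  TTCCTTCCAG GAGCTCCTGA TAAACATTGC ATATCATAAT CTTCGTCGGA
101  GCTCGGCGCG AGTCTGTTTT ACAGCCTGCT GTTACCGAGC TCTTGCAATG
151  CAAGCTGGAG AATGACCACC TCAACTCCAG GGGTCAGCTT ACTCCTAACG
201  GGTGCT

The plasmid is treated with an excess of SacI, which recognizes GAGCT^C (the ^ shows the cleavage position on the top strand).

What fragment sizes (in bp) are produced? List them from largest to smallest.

SacI sites (GAGCTC) start at positions 61, 99, 137.
SacI cuts after base 5 of each site (before the last base), so after positions 65, 103, 141.
Circular molecule, 3 cuts → 3 fragments:
  66–103 → 38 bp
  104–141 → 38 bp
  142–206 then 1–65 → 65 + 65 = 130 bp
Sorted largest to smallest: 130, 38, 38 bp.

130, 38, 38 bp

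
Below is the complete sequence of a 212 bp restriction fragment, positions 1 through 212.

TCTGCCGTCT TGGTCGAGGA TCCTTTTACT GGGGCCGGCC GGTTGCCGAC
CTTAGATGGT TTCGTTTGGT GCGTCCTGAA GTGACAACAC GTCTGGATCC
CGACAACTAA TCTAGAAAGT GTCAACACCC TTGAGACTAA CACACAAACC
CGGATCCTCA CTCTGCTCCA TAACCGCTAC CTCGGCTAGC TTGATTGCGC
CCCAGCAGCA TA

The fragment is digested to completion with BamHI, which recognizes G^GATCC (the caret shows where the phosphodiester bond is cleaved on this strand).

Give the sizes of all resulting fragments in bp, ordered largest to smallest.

77, 60, 57, 18 bp

BamHI sites (GGATCC) start at positions 18, 95, 152.
BamHI cuts after the first base of each site, so after positions 18, 95, 152.
Linear molecule, 3 cuts → 4 fragments:
  1–18 → 18 bp
  19–95 → 77 bp
  96–152 → 57 bp
  153–212 → 60 bp
Sorted largest to smallest: 77, 60, 57, 18 bp.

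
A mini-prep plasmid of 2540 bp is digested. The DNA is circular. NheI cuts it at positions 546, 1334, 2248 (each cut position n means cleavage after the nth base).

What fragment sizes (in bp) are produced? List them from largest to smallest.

914, 838, 788 bp

Circular molecule, 3 cuts → 3 fragments:
  1334 − 546 = 788 bp
  2248 − 1334 = 914 bp
  wrap: 2540 − 2248 + 546 = 838 bp
Sorted largest to smallest: 914, 838, 788 bp.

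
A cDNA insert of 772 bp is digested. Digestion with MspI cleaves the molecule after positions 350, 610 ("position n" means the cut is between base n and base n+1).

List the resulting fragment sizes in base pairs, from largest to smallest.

350, 260, 162 bp

Linear molecule, 2 cuts → 3 fragments:
  350 − 0 = 350 bp
  610 − 350 = 260 bp
  772 − 610 = 162 bp
Sorted largest to smallest: 350, 260, 162 bp.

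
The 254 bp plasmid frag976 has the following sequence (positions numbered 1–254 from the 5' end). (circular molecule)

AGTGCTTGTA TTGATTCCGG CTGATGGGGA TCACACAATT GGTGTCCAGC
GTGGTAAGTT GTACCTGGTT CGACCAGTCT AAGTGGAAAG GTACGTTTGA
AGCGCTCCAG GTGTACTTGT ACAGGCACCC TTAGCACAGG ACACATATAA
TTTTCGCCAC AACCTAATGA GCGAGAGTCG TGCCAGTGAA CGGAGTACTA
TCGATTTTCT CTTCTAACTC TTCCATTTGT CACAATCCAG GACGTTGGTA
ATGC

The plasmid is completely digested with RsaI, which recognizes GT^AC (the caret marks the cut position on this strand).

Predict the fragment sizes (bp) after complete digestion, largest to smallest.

RsaI sites (GTAC) start at positions 61, 91, 113, 119, 195.
RsaI cuts after base 2 of each site, so after positions 62, 92, 114, 120, 196.
Circular molecule, 5 cuts → 5 fragments:
  63–92 → 30 bp
  93–114 → 22 bp
  115–120 → 6 bp
  121–196 → 76 bp
  197–254 then 1–62 → 58 + 62 = 120 bp
Sorted largest to smallest: 120, 76, 30, 22, 6 bp.

120, 76, 30, 22, 6 bp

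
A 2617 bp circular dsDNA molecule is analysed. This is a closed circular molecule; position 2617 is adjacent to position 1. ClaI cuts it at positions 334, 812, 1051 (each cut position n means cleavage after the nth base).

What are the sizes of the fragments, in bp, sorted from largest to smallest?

Circular molecule, 3 cuts → 3 fragments:
  812 − 334 = 478 bp
  1051 − 812 = 239 bp
  wrap: 2617 − 1051 + 334 = 1900 bp
Sorted largest to smallest: 1900, 478, 239 bp.

1900, 478, 239 bp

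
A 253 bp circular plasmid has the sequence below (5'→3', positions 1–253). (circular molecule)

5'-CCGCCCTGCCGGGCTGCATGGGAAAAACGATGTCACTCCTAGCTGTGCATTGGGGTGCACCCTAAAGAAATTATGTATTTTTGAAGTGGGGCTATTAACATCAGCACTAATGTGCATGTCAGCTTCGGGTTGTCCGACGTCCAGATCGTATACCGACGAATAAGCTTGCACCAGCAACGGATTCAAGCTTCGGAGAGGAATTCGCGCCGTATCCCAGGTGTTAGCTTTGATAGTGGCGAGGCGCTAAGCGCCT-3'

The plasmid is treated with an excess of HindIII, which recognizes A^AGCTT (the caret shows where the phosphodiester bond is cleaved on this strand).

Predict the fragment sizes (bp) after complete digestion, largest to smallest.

230, 23 bp

HindIII sites (AAGCTT) start at positions 162, 185.
HindIII cuts after the first base of each site, so after positions 162, 185.
Circular molecule, 2 cuts → 2 fragments:
  163–185 → 23 bp
  186–253 then 1–162 → 68 + 162 = 230 bp
Sorted largest to smallest: 230, 23 bp.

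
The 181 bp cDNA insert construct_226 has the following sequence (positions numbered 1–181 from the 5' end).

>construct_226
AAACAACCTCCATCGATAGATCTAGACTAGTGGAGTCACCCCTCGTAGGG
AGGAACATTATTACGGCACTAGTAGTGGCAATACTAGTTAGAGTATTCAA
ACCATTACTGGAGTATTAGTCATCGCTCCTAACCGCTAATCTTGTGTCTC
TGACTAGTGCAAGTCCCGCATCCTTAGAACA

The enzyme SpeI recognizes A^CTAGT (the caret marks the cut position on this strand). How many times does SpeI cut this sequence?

4

ACTAGT occurs starting at positions 26, 68, 83, 153.
SpeI cuts at 4 sites.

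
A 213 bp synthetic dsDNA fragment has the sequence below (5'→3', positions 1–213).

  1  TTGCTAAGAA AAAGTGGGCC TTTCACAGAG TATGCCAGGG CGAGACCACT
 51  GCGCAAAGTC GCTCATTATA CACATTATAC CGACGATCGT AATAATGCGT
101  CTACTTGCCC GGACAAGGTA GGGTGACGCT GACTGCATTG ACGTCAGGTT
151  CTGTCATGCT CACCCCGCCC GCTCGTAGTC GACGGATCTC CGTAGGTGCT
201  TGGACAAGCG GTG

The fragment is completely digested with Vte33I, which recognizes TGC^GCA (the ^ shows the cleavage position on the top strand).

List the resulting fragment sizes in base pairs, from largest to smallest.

161, 52 bp

The Vte33I site (TGCGCA) starts at position 50.
Vte33I cuts after base 3 of each site, so after position 52.
Linear molecule, 1 cut → 2 fragments:
  1–52 → 52 bp
  53–213 → 161 bp
Sorted largest to smallest: 161, 52 bp.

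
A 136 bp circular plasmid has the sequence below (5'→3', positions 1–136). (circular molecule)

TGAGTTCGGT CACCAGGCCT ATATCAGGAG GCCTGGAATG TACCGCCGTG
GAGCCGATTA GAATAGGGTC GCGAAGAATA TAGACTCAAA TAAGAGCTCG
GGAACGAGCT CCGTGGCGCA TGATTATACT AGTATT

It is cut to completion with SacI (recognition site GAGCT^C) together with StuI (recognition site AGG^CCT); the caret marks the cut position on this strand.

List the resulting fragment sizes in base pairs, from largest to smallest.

SacI sites (GAGCTC) start at positions 94, 106.
SacI cuts after base 5 of each site (before the last base), so after positions 98, 110.
StuI sites (AGGCCT) start at positions 15, 29.
StuI cuts after base 3 of each site, so after positions 17, 31.
Combined cut positions: 17, 31, 98, 110.
Circular molecule, 4 cuts → 4 fragments:
  18–31 → 14 bp
  32–98 → 67 bp
  99–110 → 12 bp
  111–136 then 1–17 → 26 + 17 = 43 bp
Sorted largest to smallest: 67, 43, 14, 12 bp.

67, 43, 14, 12 bp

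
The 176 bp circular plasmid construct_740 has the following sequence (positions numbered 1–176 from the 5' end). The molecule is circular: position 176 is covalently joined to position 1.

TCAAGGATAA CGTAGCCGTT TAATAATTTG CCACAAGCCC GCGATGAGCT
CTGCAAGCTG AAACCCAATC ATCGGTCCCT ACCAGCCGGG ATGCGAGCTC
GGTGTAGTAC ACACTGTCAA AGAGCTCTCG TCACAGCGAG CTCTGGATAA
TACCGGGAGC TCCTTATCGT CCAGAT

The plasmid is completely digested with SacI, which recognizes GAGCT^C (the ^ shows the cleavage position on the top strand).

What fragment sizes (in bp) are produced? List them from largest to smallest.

65, 49, 27, 19, 16 bp

SacI sites (GAGCTC) start at positions 46, 95, 122, 138, 157.
SacI cuts after base 5 of each site (before the last base), so after positions 50, 99, 126, 142, 161.
Circular molecule, 5 cuts → 5 fragments:
  51–99 → 49 bp
  100–126 → 27 bp
  127–142 → 16 bp
  143–161 → 19 bp
  162–176 then 1–50 → 15 + 50 = 65 bp
Sorted largest to smallest: 65, 49, 27, 19, 16 bp.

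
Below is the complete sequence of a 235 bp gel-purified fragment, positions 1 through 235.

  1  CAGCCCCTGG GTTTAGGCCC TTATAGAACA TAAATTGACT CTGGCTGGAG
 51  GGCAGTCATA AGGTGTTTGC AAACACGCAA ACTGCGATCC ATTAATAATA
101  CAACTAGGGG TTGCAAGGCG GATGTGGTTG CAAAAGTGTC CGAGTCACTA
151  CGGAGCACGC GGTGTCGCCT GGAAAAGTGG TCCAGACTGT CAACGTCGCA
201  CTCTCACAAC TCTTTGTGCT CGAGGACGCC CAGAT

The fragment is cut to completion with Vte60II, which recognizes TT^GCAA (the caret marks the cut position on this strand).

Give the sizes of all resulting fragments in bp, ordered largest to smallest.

106, 68, 44, 17 bp

Vte60II sites (TTGCAA) start at positions 67, 111, 128.
Vte60II cuts after base 2 of each site, so after positions 68, 112, 129.
Linear molecule, 3 cuts → 4 fragments:
  1–68 → 68 bp
  69–112 → 44 bp
  113–129 → 17 bp
  130–235 → 106 bp
Sorted largest to smallest: 106, 68, 44, 17 bp.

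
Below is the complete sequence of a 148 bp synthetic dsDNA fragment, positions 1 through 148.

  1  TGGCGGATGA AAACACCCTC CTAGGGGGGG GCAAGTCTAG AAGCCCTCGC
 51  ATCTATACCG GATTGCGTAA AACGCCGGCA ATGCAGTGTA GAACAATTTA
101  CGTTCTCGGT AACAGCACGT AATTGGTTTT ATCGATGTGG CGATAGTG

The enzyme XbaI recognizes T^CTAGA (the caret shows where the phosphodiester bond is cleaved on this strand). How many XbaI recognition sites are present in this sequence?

1

TCTAGA occurs starting at position 36.
XbaI cuts at 1 site.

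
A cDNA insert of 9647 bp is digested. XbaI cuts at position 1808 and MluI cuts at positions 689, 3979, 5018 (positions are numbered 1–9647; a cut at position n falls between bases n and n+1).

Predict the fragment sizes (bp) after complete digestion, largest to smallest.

Combined cut positions (sorted): 689, 1808, 3979, 5018.
Linear molecule, 4 cuts → 5 fragments:
  689 − 0 = 689 bp
  1808 − 689 = 1119 bp
  3979 − 1808 = 2171 bp
  5018 − 3979 = 1039 bp
  9647 − 5018 = 4629 bp
Sorted largest to smallest: 4629, 2171, 1119, 1039, 689 bp.

4629, 2171, 1119, 1039, 689 bp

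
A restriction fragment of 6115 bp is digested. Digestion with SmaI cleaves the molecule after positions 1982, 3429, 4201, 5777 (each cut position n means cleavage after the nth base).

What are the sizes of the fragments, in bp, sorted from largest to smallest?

1982, 1576, 1447, 772, 338 bp

Linear molecule, 4 cuts → 5 fragments:
  1982 − 0 = 1982 bp
  3429 − 1982 = 1447 bp
  4201 − 3429 = 772 bp
  5777 − 4201 = 1576 bp
  6115 − 5777 = 338 bp
Sorted largest to smallest: 1982, 1576, 1447, 772, 338 bp.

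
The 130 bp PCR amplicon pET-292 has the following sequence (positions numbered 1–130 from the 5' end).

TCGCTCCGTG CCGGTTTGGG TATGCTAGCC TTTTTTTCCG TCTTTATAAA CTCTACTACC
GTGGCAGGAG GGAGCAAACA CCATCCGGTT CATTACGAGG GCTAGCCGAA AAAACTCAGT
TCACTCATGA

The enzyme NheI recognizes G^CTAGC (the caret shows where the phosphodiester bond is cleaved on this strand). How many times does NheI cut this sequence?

GCTAGC occurs starting at positions 24, 101.
NheI cuts at 2 sites.

2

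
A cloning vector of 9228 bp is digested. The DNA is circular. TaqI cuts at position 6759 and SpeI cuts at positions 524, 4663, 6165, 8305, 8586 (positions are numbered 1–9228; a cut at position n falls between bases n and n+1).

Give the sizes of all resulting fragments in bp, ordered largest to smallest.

Combined cut positions (sorted): 524, 4663, 6165, 6759, 8305, 8586.
Circular molecule, 6 cuts → 6 fragments:
  4663 − 524 = 4139 bp
  6165 − 4663 = 1502 bp
  6759 − 6165 = 594 bp
  8305 − 6759 = 1546 bp
  8586 − 8305 = 281 bp
  wrap: 9228 − 8586 + 524 = 1166 bp
Sorted largest to smallest: 4139, 1546, 1502, 1166, 594, 281 bp.

4139, 1546, 1502, 1166, 594, 281 bp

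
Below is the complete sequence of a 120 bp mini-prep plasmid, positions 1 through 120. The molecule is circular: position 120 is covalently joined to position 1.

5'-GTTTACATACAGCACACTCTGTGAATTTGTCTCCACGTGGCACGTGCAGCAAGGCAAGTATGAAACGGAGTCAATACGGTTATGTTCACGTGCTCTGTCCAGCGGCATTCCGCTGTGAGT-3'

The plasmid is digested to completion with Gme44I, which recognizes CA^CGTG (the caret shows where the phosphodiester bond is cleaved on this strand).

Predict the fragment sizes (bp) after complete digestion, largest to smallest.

67, 46, 7 bp

Gme44I sites (CACGTG) start at positions 34, 41, 87.
Gme44I cuts after base 2 of each site, so after positions 35, 42, 88.
Circular molecule, 3 cuts → 3 fragments:
  36–42 → 7 bp
  43–88 → 46 bp
  89–120 then 1–35 → 32 + 35 = 67 bp
Sorted largest to smallest: 67, 46, 7 bp.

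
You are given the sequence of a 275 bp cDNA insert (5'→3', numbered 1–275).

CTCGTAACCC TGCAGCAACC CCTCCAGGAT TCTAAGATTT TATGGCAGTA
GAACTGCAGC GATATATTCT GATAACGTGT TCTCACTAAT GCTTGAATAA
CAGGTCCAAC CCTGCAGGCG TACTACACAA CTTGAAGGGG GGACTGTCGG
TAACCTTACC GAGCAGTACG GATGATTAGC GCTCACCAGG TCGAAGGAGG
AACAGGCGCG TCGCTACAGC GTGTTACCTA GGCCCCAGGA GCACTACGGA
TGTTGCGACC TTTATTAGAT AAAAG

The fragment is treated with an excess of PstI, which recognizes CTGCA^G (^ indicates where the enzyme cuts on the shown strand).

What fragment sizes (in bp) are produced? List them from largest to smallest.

PstI sites (CTGCAG) start at positions 10, 54, 112.
PstI cuts after base 5 of each site (before the last base), so after positions 14, 58, 116.
Linear molecule, 3 cuts → 4 fragments:
  1–14 → 14 bp
  15–58 → 44 bp
  59–116 → 58 bp
  117–275 → 159 bp
Sorted largest to smallest: 159, 58, 44, 14 bp.

159, 58, 44, 14 bp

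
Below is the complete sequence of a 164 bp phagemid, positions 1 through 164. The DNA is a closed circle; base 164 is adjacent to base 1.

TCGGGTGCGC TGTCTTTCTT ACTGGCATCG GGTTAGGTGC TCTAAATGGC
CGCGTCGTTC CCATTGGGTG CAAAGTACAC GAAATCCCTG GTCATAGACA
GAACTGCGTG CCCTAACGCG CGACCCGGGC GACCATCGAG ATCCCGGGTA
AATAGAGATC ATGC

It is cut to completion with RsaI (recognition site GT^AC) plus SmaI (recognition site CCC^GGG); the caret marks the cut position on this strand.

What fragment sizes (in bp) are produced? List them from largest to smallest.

95, 50, 19 bp

The RsaI site (GTAC) starts at position 75.
RsaI cuts after base 2 of each site, so after position 76.
SmaI sites (CCCGGG) start at positions 124, 143.
SmaI cuts after base 3 of each site, so after positions 126, 145.
Combined cut positions: 76, 126, 145.
Circular molecule, 3 cuts → 3 fragments:
  77–126 → 50 bp
  127–145 → 19 bp
  146–164 then 1–76 → 19 + 76 = 95 bp
Sorted largest to smallest: 95, 50, 19 bp.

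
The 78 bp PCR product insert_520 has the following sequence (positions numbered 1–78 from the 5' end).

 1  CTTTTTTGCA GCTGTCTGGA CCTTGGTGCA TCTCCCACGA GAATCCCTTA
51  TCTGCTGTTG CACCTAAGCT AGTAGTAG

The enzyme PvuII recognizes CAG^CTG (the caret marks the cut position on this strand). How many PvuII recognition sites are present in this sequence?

CAGCTG occurs starting at position 9.
PvuII cuts at 1 site.

1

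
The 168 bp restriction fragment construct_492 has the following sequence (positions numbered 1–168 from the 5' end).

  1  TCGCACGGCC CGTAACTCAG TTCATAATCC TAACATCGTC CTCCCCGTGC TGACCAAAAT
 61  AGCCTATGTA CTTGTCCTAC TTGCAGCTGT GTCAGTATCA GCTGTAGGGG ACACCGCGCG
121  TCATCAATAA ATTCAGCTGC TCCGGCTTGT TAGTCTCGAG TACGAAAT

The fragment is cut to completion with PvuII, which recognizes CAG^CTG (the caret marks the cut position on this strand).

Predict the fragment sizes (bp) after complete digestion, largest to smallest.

86, 35, 32, 15 bp

PvuII sites (CAGCTG) start at positions 84, 99, 134.
PvuII cuts after base 3 of each site, so after positions 86, 101, 136.
Linear molecule, 3 cuts → 4 fragments:
  1–86 → 86 bp
  87–101 → 15 bp
  102–136 → 35 bp
  137–168 → 32 bp
Sorted largest to smallest: 86, 35, 32, 15 bp.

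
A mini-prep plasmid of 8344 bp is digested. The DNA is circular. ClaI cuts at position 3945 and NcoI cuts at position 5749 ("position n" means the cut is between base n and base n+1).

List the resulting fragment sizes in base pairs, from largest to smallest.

Combined cut positions (sorted): 3945, 5749.
Circular molecule, 2 cuts → 2 fragments:
  5749 − 3945 = 1804 bp
  wrap: 8344 − 5749 + 3945 = 6540 bp
Sorted largest to smallest: 6540, 1804 bp.

6540, 1804 bp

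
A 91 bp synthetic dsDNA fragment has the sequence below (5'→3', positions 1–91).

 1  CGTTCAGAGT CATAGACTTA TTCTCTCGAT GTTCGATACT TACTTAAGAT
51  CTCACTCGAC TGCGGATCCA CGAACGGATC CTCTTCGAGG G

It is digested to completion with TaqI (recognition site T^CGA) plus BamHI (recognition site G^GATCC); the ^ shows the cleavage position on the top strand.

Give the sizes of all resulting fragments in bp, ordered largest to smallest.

26, 23, 12, 9, 8, 7, 6 bp

TaqI sites (TCGA) start at positions 26, 33, 56, 85.
TaqI cuts after the first base of each site, so after positions 26, 33, 56, 85.
BamHI sites (GGATCC) start at positions 64, 76.
BamHI cuts after the first base of each site, so after positions 64, 76.
Combined cut positions: 26, 33, 56, 64, 76, 85.
Linear molecule, 6 cuts → 7 fragments:
  1–26 → 26 bp
  27–33 → 7 bp
  34–56 → 23 bp
  57–64 → 8 bp
  65–76 → 12 bp
  77–85 → 9 bp
  86–91 → 6 bp
Sorted largest to smallest: 26, 23, 12, 9, 8, 7, 6 bp.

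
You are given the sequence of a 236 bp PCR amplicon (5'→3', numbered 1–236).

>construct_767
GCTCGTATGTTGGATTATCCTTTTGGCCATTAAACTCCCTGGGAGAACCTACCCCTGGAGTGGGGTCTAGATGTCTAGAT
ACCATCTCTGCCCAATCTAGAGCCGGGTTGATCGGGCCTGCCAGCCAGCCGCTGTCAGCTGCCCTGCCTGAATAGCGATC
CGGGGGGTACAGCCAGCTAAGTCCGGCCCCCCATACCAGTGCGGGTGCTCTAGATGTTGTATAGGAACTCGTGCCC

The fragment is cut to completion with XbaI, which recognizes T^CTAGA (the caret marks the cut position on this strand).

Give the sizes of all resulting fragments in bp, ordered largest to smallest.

113, 66, 27, 22, 8 bp

XbaI sites (TCTAGA) start at positions 66, 74, 96, 209.
XbaI cuts after the first base of each site, so after positions 66, 74, 96, 209.
Linear molecule, 4 cuts → 5 fragments:
  1–66 → 66 bp
  67–74 → 8 bp
  75–96 → 22 bp
  97–209 → 113 bp
  210–236 → 27 bp
Sorted largest to smallest: 113, 66, 27, 22, 8 bp.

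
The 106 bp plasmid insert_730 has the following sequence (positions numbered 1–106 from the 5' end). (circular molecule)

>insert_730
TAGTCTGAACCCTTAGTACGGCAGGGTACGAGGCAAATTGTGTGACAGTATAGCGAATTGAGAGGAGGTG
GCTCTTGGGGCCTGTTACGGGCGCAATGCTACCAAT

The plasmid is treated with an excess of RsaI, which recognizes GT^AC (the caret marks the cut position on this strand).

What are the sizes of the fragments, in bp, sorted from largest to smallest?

96, 10 bp

RsaI sites (GTAC) start at positions 16, 26.
RsaI cuts after base 2 of each site, so after positions 17, 27.
Circular molecule, 2 cuts → 2 fragments:
  18–27 → 10 bp
  28–106 then 1–17 → 79 + 17 = 96 bp
Sorted largest to smallest: 96, 10 bp.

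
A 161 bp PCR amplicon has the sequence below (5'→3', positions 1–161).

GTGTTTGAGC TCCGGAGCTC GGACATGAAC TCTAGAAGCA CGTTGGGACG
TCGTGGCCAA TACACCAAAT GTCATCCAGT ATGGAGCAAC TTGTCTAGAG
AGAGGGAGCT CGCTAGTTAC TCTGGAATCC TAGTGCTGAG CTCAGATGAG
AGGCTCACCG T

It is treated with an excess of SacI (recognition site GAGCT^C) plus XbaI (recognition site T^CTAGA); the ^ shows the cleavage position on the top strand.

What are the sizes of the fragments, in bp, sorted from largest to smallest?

SacI sites (GAGCTC) start at positions 7, 15, 106, 138.
SacI cuts after base 5 of each site (before the last base), so after positions 11, 19, 110, 142.
XbaI sites (TCTAGA) start at positions 31, 94.
XbaI cuts after the first base of each site, so after positions 31, 94.
Combined cut positions: 11, 19, 31, 94, 110, 142.
Linear molecule, 6 cuts → 7 fragments:
  1–11 → 11 bp
  12–19 → 8 bp
  20–31 → 12 bp
  32–94 → 63 bp
  95–110 → 16 bp
  111–142 → 32 bp
  143–161 → 19 bp
Sorted largest to smallest: 63, 32, 19, 16, 12, 11, 8 bp.

63, 32, 19, 16, 12, 11, 8 bp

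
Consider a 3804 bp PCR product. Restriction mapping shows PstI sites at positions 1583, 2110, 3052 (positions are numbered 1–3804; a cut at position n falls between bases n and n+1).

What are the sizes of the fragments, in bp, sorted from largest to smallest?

Linear molecule, 3 cuts → 4 fragments:
  1583 − 0 = 1583 bp
  2110 − 1583 = 527 bp
  3052 − 2110 = 942 bp
  3804 − 3052 = 752 bp
Sorted largest to smallest: 1583, 942, 752, 527 bp.

1583, 942, 752, 527 bp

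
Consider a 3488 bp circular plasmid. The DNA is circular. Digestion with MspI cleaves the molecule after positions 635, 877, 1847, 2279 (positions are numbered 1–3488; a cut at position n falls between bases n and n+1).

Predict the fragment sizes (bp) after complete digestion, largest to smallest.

1844, 970, 432, 242 bp

Circular molecule, 4 cuts → 4 fragments:
  877 − 635 = 242 bp
  1847 − 877 = 970 bp
  2279 − 1847 = 432 bp
  wrap: 3488 − 2279 + 635 = 1844 bp
Sorted largest to smallest: 1844, 970, 432, 242 bp.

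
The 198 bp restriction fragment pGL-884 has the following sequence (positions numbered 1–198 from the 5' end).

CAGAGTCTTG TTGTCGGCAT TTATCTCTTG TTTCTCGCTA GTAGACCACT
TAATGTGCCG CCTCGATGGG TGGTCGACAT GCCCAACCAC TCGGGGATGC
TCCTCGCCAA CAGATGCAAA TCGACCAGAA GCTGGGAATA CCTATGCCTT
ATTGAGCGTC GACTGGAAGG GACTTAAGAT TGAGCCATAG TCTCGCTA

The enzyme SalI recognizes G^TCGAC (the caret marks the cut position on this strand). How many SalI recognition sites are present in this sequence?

GTCGAC occurs starting at positions 73, 158.
SalI cuts at 2 sites.

2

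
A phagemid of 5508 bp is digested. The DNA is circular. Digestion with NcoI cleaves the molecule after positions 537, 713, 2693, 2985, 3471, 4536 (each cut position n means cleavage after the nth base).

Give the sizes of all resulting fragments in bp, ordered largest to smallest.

1980, 1509, 1065, 486, 292, 176 bp

Circular molecule, 6 cuts → 6 fragments:
  713 − 537 = 176 bp
  2693 − 713 = 1980 bp
  2985 − 2693 = 292 bp
  3471 − 2985 = 486 bp
  4536 − 3471 = 1065 bp
  wrap: 5508 − 4536 + 537 = 1509 bp
Sorted largest to smallest: 1980, 1509, 1065, 486, 292, 176 bp.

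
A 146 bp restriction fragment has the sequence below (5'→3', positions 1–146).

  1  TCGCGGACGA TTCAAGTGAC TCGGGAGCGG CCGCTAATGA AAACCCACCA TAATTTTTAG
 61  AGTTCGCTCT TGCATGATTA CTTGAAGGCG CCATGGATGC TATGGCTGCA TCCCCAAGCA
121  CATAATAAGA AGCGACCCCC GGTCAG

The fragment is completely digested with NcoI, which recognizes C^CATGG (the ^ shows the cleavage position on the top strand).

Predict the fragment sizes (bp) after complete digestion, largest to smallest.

91, 55 bp

The NcoI site (CCATGG) starts at position 91.
NcoI cuts after the first base of each site, so after position 91.
Linear molecule, 1 cut → 2 fragments:
  1–91 → 91 bp
  92–146 → 55 bp
Sorted largest to smallest: 91, 55 bp.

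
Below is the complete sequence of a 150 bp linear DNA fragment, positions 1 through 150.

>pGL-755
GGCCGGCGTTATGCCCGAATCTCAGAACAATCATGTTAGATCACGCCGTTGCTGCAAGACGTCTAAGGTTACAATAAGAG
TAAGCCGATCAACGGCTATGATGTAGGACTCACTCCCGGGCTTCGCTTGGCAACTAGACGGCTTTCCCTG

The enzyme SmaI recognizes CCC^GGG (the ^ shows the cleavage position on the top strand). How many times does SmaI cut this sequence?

1

CCCGGG occurs starting at position 115.
SmaI cuts at 1 site.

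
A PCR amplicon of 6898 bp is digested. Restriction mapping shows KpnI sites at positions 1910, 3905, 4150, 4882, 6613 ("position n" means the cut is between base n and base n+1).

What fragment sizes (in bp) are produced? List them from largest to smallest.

1995, 1910, 1731, 732, 285, 245 bp

Linear molecule, 5 cuts → 6 fragments:
  1910 − 0 = 1910 bp
  3905 − 1910 = 1995 bp
  4150 − 3905 = 245 bp
  4882 − 4150 = 732 bp
  6613 − 4882 = 1731 bp
  6898 − 6613 = 285 bp
Sorted largest to smallest: 1995, 1910, 1731, 732, 285, 245 bp.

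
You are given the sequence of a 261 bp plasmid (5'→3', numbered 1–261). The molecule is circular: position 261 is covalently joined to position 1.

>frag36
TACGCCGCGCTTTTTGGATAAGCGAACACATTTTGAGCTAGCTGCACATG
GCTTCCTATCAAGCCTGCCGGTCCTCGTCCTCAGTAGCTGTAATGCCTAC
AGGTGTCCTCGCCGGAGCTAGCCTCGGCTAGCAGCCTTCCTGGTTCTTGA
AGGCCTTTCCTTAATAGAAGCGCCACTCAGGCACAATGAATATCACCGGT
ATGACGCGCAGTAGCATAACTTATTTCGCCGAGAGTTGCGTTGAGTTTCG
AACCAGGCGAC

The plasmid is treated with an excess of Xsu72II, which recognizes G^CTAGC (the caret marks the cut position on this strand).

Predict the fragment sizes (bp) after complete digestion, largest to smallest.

Xsu72II sites (GCTAGC) start at positions 37, 117, 127.
Xsu72II cuts after the first base of each site, so after positions 37, 117, 127.
Circular molecule, 3 cuts → 3 fragments:
  38–117 → 80 bp
  118–127 → 10 bp
  128–261 then 1–37 → 134 + 37 = 171 bp
Sorted largest to smallest: 171, 80, 10 bp.

171, 80, 10 bp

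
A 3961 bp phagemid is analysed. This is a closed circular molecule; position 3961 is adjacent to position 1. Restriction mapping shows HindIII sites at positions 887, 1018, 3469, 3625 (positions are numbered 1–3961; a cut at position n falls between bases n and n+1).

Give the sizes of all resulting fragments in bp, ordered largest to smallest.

Circular molecule, 4 cuts → 4 fragments:
  1018 − 887 = 131 bp
  3469 − 1018 = 2451 bp
  3625 − 3469 = 156 bp
  wrap: 3961 − 3625 + 887 = 1223 bp
Sorted largest to smallest: 2451, 1223, 156, 131 bp.

2451, 1223, 156, 131 bp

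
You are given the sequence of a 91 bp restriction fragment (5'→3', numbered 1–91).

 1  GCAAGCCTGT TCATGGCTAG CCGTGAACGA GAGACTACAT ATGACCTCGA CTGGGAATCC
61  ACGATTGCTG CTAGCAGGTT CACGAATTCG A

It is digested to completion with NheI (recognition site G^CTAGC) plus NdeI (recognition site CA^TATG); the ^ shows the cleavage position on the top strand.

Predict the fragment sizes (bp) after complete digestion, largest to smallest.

31, 23, 21, 16 bp

NheI sites (GCTAGC) start at positions 16, 70.
NheI cuts after the first base of each site, so after positions 16, 70.
The NdeI site (CATATG) starts at position 38.
NdeI cuts after base 2 of each site, so after position 39.
Combined cut positions: 16, 39, 70.
Linear molecule, 3 cuts → 4 fragments:
  1–16 → 16 bp
  17–39 → 23 bp
  40–70 → 31 bp
  71–91 → 21 bp
Sorted largest to smallest: 31, 23, 21, 16 bp.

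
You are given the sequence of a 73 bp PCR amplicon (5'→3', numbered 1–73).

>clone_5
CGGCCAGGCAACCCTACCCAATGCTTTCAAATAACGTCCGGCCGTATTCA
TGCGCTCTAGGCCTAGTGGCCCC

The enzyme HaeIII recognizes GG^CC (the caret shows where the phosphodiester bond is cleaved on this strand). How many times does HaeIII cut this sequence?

GGCC occurs starting at positions 2, 40, 60, 68.
HaeIII cuts at 4 sites.

4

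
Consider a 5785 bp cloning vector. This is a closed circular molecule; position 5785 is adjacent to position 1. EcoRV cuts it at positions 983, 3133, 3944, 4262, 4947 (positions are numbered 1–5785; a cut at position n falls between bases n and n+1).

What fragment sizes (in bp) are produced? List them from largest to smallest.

2150, 1821, 811, 685, 318 bp

Circular molecule, 5 cuts → 5 fragments:
  3133 − 983 = 2150 bp
  3944 − 3133 = 811 bp
  4262 − 3944 = 318 bp
  4947 − 4262 = 685 bp
  wrap: 5785 − 4947 + 983 = 1821 bp
Sorted largest to smallest: 2150, 1821, 811, 685, 318 bp.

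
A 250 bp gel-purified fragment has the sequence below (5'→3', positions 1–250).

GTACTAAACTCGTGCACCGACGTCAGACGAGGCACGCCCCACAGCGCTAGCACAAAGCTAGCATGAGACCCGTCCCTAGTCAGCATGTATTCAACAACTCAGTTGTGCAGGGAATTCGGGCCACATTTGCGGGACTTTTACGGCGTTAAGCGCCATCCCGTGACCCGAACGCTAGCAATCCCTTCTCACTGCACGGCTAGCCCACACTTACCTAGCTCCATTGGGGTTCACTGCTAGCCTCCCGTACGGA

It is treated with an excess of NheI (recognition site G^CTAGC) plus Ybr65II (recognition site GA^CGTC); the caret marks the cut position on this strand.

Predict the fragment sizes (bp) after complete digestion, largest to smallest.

NheI sites (GCTAGC) start at positions 46, 57, 171, 196, 233.
NheI cuts after the first base of each site, so after positions 46, 57, 171, 196, 233.
The Ybr65II site (GACGTC) starts at position 19.
Ybr65II cuts after base 2 of each site, so after position 20.
Combined cut positions: 20, 46, 57, 171, 196, 233.
Linear molecule, 6 cuts → 7 fragments:
  1–20 → 20 bp
  21–46 → 26 bp
  47–57 → 11 bp
  58–171 → 114 bp
  172–196 → 25 bp
  197–233 → 37 bp
  234–250 → 17 bp
Sorted largest to smallest: 114, 37, 26, 25, 20, 17, 11 bp.

114, 37, 26, 25, 20, 17, 11 bp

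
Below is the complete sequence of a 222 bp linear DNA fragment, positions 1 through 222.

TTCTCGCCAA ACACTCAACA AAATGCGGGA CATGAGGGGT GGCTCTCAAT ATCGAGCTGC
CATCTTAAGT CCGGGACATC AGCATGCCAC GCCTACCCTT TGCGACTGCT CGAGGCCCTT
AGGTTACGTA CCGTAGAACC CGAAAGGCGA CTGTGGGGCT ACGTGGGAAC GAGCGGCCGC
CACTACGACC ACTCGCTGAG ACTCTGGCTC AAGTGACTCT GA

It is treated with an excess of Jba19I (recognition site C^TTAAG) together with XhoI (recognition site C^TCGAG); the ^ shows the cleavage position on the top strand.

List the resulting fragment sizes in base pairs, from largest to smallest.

The Jba19I site (CTTAAG) starts at position 64.
Jba19I cuts after the first base of each site, so after position 64.
The XhoI site (CTCGAG) starts at position 109.
XhoI cuts after the first base of each site, so after position 109.
Combined cut positions: 64, 109.
Linear molecule, 2 cuts → 3 fragments:
  1–64 → 64 bp
  65–109 → 45 bp
  110–222 → 113 bp
Sorted largest to smallest: 113, 64, 45 bp.

113, 64, 45 bp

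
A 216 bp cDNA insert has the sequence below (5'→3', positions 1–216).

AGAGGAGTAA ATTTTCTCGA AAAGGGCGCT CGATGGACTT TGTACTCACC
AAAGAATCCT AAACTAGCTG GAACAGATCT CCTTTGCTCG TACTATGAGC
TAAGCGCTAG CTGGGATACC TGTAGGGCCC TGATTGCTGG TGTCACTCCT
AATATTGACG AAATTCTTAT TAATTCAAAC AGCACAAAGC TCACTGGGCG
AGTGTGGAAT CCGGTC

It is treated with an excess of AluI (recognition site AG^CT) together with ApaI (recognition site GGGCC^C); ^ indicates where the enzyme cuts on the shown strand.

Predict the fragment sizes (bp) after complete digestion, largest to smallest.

67, 60, 32, 27, 19, 11 bp

AluI sites (AGCT) start at positions 66, 98, 109, 188.
AluI cuts after base 2 of each site, so after positions 67, 99, 110, 189.
The ApaI site (GGGCCC) starts at position 125.
ApaI cuts after base 5 of each site (before the last base), so after position 129.
Combined cut positions: 67, 99, 110, 129, 189.
Linear molecule, 5 cuts → 6 fragments:
  1–67 → 67 bp
  68–99 → 32 bp
  100–110 → 11 bp
  111–129 → 19 bp
  130–189 → 60 bp
  190–216 → 27 bp
Sorted largest to smallest: 67, 60, 32, 27, 19, 11 bp.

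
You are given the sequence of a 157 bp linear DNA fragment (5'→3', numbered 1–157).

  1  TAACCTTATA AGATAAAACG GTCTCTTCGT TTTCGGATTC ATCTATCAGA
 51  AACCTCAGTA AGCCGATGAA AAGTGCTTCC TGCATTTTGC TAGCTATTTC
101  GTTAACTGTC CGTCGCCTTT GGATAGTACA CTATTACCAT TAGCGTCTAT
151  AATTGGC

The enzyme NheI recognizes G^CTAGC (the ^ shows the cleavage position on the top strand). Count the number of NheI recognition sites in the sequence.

1

GCTAGC occurs starting at position 89.
NheI cuts at 1 site.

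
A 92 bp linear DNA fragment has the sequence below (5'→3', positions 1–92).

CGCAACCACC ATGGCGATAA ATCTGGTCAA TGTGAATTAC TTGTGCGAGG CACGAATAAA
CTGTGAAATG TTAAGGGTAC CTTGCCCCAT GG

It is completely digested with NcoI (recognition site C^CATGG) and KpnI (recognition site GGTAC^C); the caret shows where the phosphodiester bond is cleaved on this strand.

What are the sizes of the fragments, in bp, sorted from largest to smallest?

71, 9, 7, 5 bp

NcoI sites (CCATGG) start at positions 9, 87.
NcoI cuts after the first base of each site, so after positions 9, 87.
The KpnI site (GGTACC) starts at position 76.
KpnI cuts after base 5 of each site (before the last base), so after position 80.
Combined cut positions: 9, 80, 87.
Linear molecule, 3 cuts → 4 fragments:
  1–9 → 9 bp
  10–80 → 71 bp
  81–87 → 7 bp
  88–92 → 5 bp
Sorted largest to smallest: 71, 9, 7, 5 bp.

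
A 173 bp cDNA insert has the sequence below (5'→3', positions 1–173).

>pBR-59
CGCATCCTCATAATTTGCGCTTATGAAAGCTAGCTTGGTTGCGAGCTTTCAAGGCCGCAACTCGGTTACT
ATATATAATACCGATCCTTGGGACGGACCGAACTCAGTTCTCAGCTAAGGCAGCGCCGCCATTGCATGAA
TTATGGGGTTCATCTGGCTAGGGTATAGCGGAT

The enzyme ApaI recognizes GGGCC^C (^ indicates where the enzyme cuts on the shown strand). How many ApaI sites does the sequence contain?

No occurrence of GGGCCC is present in the sequence.
ApaI does not cut: 0 sites.

0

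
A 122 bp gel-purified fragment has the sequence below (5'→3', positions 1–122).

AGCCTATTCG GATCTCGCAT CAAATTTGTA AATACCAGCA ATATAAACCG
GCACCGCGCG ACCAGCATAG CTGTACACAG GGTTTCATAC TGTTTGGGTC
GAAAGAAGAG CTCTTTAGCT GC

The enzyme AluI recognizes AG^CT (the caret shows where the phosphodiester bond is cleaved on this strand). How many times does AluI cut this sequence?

AGCT occurs starting at positions 69, 109, 117.
AluI cuts at 3 sites.

3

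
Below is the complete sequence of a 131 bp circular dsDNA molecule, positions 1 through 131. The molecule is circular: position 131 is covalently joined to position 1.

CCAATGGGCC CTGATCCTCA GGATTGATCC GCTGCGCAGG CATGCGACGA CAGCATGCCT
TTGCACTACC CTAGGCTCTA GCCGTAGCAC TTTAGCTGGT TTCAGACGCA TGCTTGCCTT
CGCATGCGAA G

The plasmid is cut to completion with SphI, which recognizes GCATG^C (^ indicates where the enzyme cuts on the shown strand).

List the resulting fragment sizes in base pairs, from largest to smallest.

55, 49, 14, 13 bp

SphI sites (GCATGC) start at positions 40, 53, 108, 122.
SphI cuts after base 5 of each site (before the last base), so after positions 44, 57, 112, 126.
Circular molecule, 4 cuts → 4 fragments:
  45–57 → 13 bp
  58–112 → 55 bp
  113–126 → 14 bp
  127–131 then 1–44 → 5 + 44 = 49 bp
Sorted largest to smallest: 55, 49, 14, 13 bp.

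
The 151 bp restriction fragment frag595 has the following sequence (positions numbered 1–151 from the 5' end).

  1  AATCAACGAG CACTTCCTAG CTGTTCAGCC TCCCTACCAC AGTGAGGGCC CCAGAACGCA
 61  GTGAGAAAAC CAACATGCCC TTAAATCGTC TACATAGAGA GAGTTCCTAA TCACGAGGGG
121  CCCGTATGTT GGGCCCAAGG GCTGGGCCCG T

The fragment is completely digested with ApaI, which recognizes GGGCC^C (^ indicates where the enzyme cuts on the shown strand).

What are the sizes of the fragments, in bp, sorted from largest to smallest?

72, 50, 13, 13, 3 bp

ApaI sites (GGGCCC) start at positions 46, 118, 131, 144.
ApaI cuts after base 5 of each site (before the last base), so after positions 50, 122, 135, 148.
Linear molecule, 4 cuts → 5 fragments:
  1–50 → 50 bp
  51–122 → 72 bp
  123–135 → 13 bp
  136–148 → 13 bp
  149–151 → 3 bp
Sorted largest to smallest: 72, 50, 13, 13, 3 bp.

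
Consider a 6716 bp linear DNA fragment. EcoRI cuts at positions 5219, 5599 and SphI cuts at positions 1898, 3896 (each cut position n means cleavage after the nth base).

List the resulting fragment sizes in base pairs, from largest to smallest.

1998, 1898, 1323, 1117, 380 bp

Combined cut positions (sorted): 1898, 3896, 5219, 5599.
Linear molecule, 4 cuts → 5 fragments:
  1898 − 0 = 1898 bp
  3896 − 1898 = 1998 bp
  5219 − 3896 = 1323 bp
  5599 − 5219 = 380 bp
  6716 − 5599 = 1117 bp
Sorted largest to smallest: 1998, 1898, 1323, 1117, 380 bp.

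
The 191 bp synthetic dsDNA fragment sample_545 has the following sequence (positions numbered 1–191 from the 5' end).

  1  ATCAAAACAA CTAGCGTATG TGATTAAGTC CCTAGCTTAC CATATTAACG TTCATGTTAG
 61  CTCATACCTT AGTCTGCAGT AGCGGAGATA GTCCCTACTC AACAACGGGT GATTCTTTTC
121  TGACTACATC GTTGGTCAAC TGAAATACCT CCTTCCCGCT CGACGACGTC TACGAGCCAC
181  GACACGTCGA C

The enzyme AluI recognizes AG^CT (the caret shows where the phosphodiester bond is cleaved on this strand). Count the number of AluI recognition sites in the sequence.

AGCT occurs starting at positions 34, 59.
AluI cuts at 2 sites.

2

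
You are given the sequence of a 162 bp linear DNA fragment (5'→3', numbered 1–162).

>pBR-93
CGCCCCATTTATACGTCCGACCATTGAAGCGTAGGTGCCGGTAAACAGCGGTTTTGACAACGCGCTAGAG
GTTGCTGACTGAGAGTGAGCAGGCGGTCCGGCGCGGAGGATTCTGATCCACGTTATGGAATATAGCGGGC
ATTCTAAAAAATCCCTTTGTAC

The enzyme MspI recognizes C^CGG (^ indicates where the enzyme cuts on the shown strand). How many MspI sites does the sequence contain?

2

CCGG occurs starting at positions 38, 98.
MspI cuts at 2 sites.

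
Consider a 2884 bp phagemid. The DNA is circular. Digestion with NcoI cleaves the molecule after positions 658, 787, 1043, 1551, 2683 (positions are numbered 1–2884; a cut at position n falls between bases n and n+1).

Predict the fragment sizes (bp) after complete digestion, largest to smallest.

Circular molecule, 5 cuts → 5 fragments:
  787 − 658 = 129 bp
  1043 − 787 = 256 bp
  1551 − 1043 = 508 bp
  2683 − 1551 = 1132 bp
  wrap: 2884 − 2683 + 658 = 859 bp
Sorted largest to smallest: 1132, 859, 508, 256, 129 bp.

1132, 859, 508, 256, 129 bp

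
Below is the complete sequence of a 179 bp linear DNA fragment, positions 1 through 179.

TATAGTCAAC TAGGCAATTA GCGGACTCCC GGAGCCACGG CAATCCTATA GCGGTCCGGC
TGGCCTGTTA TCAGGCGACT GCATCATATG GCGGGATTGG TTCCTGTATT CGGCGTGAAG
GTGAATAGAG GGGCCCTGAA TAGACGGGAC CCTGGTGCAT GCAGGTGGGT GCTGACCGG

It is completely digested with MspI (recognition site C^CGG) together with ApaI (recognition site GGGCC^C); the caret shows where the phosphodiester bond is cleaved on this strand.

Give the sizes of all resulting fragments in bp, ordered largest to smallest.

MspI sites (CCGG) start at positions 29, 56, 176.
MspI cuts after the first base of each site, so after positions 29, 56, 176.
The ApaI site (GGGCCC) starts at position 131.
ApaI cuts after base 5 of each site (before the last base), so after position 135.
Combined cut positions: 29, 56, 135, 176.
Linear molecule, 4 cuts → 5 fragments:
  1–29 → 29 bp
  30–56 → 27 bp
  57–135 → 79 bp
  136–176 → 41 bp
  177–179 → 3 bp
Sorted largest to smallest: 79, 41, 29, 27, 3 bp.

79, 41, 29, 27, 3 bp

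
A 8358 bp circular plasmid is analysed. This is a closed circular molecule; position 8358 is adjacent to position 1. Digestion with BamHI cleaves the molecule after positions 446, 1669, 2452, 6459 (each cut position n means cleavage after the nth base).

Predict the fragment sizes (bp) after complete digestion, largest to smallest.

Circular molecule, 4 cuts → 4 fragments:
  1669 − 446 = 1223 bp
  2452 − 1669 = 783 bp
  6459 − 2452 = 4007 bp
  wrap: 8358 − 6459 + 446 = 2345 bp
Sorted largest to smallest: 4007, 2345, 1223, 783 bp.

4007, 2345, 1223, 783 bp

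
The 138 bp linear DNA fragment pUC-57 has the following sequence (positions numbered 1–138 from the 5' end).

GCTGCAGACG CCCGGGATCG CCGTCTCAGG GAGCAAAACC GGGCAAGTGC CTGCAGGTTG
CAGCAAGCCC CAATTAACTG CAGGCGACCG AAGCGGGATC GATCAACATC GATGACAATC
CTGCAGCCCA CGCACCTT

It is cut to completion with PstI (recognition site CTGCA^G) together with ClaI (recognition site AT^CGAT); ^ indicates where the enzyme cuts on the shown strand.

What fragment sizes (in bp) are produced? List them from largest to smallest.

49, 27, 17, 16, 13, 10, 6 bp

PstI sites (CTGCAG) start at positions 2, 51, 78, 121.
PstI cuts after base 5 of each site (before the last base), so after positions 6, 55, 82, 125.
ClaI sites (ATCGAT) start at positions 98, 108.
ClaI cuts after base 2 of each site, so after positions 99, 109.
Combined cut positions: 6, 55, 82, 99, 109, 125.
Linear molecule, 6 cuts → 7 fragments:
  1–6 → 6 bp
  7–55 → 49 bp
  56–82 → 27 bp
  83–99 → 17 bp
  100–109 → 10 bp
  110–125 → 16 bp
  126–138 → 13 bp
Sorted largest to smallest: 49, 27, 17, 16, 13, 10, 6 bp.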